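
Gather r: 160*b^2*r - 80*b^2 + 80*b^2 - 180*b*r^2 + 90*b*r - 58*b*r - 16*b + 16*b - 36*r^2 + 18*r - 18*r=r^2*(-180*b - 36) + r*(160*b^2 + 32*b)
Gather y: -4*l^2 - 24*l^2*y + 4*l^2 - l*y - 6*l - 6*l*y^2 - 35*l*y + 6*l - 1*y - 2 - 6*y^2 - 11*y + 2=y^2*(-6*l - 6) + y*(-24*l^2 - 36*l - 12)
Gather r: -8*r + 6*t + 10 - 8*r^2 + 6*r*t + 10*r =-8*r^2 + r*(6*t + 2) + 6*t + 10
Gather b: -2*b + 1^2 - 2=-2*b - 1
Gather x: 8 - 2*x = 8 - 2*x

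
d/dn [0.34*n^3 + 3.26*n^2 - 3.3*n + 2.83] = 1.02*n^2 + 6.52*n - 3.3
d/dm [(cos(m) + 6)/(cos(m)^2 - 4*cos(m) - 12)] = (cos(m)^2 + 12*cos(m) - 12)*sin(m)/(sin(m)^2 + 4*cos(m) + 11)^2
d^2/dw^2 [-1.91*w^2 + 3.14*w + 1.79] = -3.82000000000000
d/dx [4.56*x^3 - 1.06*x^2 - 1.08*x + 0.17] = 13.68*x^2 - 2.12*x - 1.08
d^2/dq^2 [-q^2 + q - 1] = -2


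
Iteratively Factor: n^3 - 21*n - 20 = (n - 5)*(n^2 + 5*n + 4) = (n - 5)*(n + 1)*(n + 4)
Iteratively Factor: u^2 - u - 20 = (u + 4)*(u - 5)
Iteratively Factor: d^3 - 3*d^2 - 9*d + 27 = (d + 3)*(d^2 - 6*d + 9) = (d - 3)*(d + 3)*(d - 3)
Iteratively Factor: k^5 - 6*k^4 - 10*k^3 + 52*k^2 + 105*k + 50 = (k + 2)*(k^4 - 8*k^3 + 6*k^2 + 40*k + 25) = (k + 1)*(k + 2)*(k^3 - 9*k^2 + 15*k + 25) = (k - 5)*(k + 1)*(k + 2)*(k^2 - 4*k - 5) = (k - 5)^2*(k + 1)*(k + 2)*(k + 1)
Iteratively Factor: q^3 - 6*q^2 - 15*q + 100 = (q - 5)*(q^2 - q - 20) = (q - 5)^2*(q + 4)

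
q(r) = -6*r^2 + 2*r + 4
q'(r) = 2 - 12*r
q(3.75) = -72.88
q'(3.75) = -43.00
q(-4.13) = -106.60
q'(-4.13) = 51.56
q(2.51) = -28.78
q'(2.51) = -28.12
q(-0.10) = 3.74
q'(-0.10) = 3.20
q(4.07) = -87.25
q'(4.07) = -46.84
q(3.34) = -56.25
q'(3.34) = -38.08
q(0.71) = 2.40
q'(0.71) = -6.52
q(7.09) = -283.43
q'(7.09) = -83.08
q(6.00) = -200.00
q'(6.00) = -70.00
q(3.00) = -44.00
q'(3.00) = -34.00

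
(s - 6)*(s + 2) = s^2 - 4*s - 12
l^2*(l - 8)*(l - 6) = l^4 - 14*l^3 + 48*l^2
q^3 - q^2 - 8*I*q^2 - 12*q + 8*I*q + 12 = (q - 1)*(q - 6*I)*(q - 2*I)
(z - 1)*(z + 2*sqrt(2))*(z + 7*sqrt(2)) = z^3 - z^2 + 9*sqrt(2)*z^2 - 9*sqrt(2)*z + 28*z - 28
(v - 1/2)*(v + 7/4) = v^2 + 5*v/4 - 7/8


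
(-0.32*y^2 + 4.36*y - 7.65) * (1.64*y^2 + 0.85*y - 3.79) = -0.5248*y^4 + 6.8784*y^3 - 7.6272*y^2 - 23.0269*y + 28.9935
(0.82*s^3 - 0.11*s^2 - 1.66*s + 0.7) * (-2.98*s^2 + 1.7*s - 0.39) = -2.4436*s^5 + 1.7218*s^4 + 4.44*s^3 - 4.8651*s^2 + 1.8374*s - 0.273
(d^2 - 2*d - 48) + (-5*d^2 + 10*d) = -4*d^2 + 8*d - 48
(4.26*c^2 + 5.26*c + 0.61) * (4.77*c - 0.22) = 20.3202*c^3 + 24.153*c^2 + 1.7525*c - 0.1342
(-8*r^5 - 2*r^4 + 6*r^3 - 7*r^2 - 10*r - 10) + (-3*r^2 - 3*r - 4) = -8*r^5 - 2*r^4 + 6*r^3 - 10*r^2 - 13*r - 14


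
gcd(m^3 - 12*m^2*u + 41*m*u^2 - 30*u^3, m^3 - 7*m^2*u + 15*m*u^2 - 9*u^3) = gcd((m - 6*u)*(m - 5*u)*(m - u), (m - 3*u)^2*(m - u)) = -m + u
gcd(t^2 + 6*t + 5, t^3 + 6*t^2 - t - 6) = t + 1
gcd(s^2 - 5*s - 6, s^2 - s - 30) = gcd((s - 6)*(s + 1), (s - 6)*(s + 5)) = s - 6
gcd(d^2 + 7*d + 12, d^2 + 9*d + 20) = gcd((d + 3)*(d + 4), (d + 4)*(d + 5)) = d + 4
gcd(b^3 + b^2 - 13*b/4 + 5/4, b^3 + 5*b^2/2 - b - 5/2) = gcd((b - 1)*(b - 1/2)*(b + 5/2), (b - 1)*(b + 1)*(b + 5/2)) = b^2 + 3*b/2 - 5/2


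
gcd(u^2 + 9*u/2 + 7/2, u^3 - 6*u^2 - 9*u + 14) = 1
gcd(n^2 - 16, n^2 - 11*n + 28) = n - 4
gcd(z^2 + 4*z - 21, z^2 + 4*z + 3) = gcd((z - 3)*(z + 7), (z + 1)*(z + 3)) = 1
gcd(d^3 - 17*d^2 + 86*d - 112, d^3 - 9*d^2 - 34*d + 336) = d^2 - 15*d + 56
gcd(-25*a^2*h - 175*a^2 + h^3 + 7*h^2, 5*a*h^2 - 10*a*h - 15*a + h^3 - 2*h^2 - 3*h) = 5*a + h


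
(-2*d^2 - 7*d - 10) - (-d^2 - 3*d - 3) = -d^2 - 4*d - 7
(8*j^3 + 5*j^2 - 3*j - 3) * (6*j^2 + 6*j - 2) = 48*j^5 + 78*j^4 - 4*j^3 - 46*j^2 - 12*j + 6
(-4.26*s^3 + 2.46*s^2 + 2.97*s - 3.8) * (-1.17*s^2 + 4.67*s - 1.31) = 4.9842*s^5 - 22.7724*s^4 + 13.5939*s^3 + 15.0933*s^2 - 21.6367*s + 4.978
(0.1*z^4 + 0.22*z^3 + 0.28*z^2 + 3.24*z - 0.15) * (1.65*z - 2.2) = 0.165*z^5 + 0.143*z^4 - 0.022*z^3 + 4.73*z^2 - 7.3755*z + 0.33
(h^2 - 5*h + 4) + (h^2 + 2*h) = 2*h^2 - 3*h + 4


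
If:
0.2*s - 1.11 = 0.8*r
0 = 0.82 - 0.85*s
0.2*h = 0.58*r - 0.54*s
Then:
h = -5.93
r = -1.15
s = 0.96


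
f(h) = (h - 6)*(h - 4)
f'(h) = 2*h - 10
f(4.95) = -1.00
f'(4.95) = -0.10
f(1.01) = 14.92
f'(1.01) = -7.98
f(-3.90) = 78.21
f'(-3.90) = -17.80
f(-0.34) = 27.52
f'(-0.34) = -10.68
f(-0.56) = 29.91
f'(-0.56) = -11.12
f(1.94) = 8.36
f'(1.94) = -6.12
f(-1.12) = 36.45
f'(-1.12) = -12.24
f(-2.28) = 52.00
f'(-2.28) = -14.56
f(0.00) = 24.00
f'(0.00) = -10.00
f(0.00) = 24.00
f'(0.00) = -10.00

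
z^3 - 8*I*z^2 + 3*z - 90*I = (z - 6*I)*(z - 5*I)*(z + 3*I)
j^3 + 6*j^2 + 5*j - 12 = (j - 1)*(j + 3)*(j + 4)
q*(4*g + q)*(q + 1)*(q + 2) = 4*g*q^3 + 12*g*q^2 + 8*g*q + q^4 + 3*q^3 + 2*q^2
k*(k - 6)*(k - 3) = k^3 - 9*k^2 + 18*k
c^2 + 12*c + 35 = (c + 5)*(c + 7)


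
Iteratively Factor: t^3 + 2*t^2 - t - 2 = (t - 1)*(t^2 + 3*t + 2) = (t - 1)*(t + 2)*(t + 1)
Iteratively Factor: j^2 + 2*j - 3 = (j + 3)*(j - 1)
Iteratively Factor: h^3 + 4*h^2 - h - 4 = (h - 1)*(h^2 + 5*h + 4) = (h - 1)*(h + 4)*(h + 1)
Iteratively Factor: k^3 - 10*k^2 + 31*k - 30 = (k - 2)*(k^2 - 8*k + 15) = (k - 3)*(k - 2)*(k - 5)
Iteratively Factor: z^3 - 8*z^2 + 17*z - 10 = (z - 5)*(z^2 - 3*z + 2) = (z - 5)*(z - 2)*(z - 1)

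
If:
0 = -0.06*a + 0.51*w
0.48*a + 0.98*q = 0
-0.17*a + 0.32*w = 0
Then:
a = 0.00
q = 0.00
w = 0.00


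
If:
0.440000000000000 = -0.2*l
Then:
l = -2.20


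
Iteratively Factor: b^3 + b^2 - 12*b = (b)*(b^2 + b - 12) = b*(b + 4)*(b - 3)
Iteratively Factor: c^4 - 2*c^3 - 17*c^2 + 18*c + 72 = (c + 3)*(c^3 - 5*c^2 - 2*c + 24) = (c - 3)*(c + 3)*(c^2 - 2*c - 8) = (c - 3)*(c + 2)*(c + 3)*(c - 4)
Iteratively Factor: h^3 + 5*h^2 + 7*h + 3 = (h + 1)*(h^2 + 4*h + 3) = (h + 1)*(h + 3)*(h + 1)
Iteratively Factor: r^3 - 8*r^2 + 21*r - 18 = (r - 3)*(r^2 - 5*r + 6) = (r - 3)*(r - 2)*(r - 3)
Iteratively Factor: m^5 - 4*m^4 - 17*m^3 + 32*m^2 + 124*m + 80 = (m - 4)*(m^4 - 17*m^2 - 36*m - 20) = (m - 4)*(m + 2)*(m^3 - 2*m^2 - 13*m - 10) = (m - 4)*(m + 1)*(m + 2)*(m^2 - 3*m - 10) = (m - 4)*(m + 1)*(m + 2)^2*(m - 5)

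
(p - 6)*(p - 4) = p^2 - 10*p + 24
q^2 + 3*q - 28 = (q - 4)*(q + 7)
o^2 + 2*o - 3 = (o - 1)*(o + 3)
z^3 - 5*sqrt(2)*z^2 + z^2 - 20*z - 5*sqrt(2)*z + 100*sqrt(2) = (z - 4)*(z + 5)*(z - 5*sqrt(2))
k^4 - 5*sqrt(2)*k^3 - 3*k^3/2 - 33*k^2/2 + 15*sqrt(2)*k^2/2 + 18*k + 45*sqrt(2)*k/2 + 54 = (k - 3)*(k + 3/2)*(k - 6*sqrt(2))*(k + sqrt(2))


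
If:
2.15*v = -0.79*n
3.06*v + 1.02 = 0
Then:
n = 0.91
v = -0.33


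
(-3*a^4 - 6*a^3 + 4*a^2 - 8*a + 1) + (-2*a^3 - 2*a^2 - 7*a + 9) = -3*a^4 - 8*a^3 + 2*a^2 - 15*a + 10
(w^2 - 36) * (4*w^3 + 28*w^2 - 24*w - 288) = 4*w^5 + 28*w^4 - 168*w^3 - 1296*w^2 + 864*w + 10368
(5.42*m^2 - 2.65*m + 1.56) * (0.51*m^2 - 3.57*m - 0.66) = 2.7642*m^4 - 20.7009*m^3 + 6.6789*m^2 - 3.8202*m - 1.0296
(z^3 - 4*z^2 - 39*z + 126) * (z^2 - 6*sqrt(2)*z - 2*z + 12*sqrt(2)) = z^5 - 6*sqrt(2)*z^4 - 6*z^4 - 31*z^3 + 36*sqrt(2)*z^3 + 204*z^2 + 186*sqrt(2)*z^2 - 1224*sqrt(2)*z - 252*z + 1512*sqrt(2)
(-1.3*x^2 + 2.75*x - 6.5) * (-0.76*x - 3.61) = 0.988*x^3 + 2.603*x^2 - 4.9875*x + 23.465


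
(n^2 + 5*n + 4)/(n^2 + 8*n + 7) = (n + 4)/(n + 7)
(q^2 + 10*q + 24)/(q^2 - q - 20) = (q + 6)/(q - 5)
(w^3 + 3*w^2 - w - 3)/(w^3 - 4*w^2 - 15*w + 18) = (w + 1)/(w - 6)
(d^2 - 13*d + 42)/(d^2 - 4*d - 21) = (d - 6)/(d + 3)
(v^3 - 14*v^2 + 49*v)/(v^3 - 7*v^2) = (v - 7)/v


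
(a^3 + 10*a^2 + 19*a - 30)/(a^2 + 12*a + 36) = (a^2 + 4*a - 5)/(a + 6)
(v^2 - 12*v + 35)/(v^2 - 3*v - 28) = (v - 5)/(v + 4)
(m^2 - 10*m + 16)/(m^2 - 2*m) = (m - 8)/m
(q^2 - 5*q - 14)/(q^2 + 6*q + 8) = (q - 7)/(q + 4)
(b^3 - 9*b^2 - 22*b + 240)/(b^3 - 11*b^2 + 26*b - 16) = (b^2 - b - 30)/(b^2 - 3*b + 2)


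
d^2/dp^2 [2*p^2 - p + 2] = 4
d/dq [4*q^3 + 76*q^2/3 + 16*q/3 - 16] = 12*q^2 + 152*q/3 + 16/3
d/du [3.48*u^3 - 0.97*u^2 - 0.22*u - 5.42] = 10.44*u^2 - 1.94*u - 0.22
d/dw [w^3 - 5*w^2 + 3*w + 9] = 3*w^2 - 10*w + 3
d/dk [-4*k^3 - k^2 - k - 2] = -12*k^2 - 2*k - 1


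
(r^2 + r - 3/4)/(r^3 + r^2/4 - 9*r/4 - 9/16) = 4*(2*r - 1)/(8*r^2 - 10*r - 3)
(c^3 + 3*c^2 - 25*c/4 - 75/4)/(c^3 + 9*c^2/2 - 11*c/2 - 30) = (c + 5/2)/(c + 4)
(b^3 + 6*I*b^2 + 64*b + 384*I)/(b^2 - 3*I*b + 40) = (b^2 + 14*I*b - 48)/(b + 5*I)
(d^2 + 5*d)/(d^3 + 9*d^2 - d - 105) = d/(d^2 + 4*d - 21)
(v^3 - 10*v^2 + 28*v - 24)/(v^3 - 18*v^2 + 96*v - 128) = (v^2 - 8*v + 12)/(v^2 - 16*v + 64)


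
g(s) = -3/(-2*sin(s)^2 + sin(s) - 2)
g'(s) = -3*(4*sin(s)*cos(s) - cos(s))/(-2*sin(s)^2 + sin(s) - 2)^2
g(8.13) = 1.04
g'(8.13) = 0.28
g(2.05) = 1.12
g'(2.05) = 0.49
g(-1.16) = 0.65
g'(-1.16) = 0.26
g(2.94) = 1.60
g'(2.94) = -0.17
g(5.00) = 0.63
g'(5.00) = 0.18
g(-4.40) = 1.05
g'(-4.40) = 0.32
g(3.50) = 1.16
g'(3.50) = -1.00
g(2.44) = 1.37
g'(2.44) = 0.76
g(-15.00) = 0.86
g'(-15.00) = -0.67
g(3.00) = 1.58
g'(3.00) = -0.36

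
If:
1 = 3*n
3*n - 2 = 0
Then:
No Solution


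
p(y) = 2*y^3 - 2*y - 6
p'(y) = 6*y^2 - 2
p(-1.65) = -11.68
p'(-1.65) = 14.34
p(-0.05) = -5.90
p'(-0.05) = -1.98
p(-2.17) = -22.10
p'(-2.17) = 26.25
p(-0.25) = -5.53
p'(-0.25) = -1.62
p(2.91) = 37.46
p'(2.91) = 48.81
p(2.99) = 41.48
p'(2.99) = 51.64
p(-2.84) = -46.13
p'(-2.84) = 46.39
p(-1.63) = -11.40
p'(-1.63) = 13.94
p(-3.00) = -54.00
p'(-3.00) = 52.00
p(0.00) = -6.00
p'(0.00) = -2.00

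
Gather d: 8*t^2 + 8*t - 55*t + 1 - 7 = 8*t^2 - 47*t - 6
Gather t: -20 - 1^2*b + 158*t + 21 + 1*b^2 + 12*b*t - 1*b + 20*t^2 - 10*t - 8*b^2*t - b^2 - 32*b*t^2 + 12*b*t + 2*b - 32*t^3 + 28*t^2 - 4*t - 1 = -32*t^3 + t^2*(48 - 32*b) + t*(-8*b^2 + 24*b + 144)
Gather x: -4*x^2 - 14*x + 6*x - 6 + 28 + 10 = -4*x^2 - 8*x + 32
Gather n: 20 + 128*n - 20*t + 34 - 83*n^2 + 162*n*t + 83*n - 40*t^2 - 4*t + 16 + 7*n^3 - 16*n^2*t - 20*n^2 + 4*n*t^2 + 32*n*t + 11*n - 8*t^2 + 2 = 7*n^3 + n^2*(-16*t - 103) + n*(4*t^2 + 194*t + 222) - 48*t^2 - 24*t + 72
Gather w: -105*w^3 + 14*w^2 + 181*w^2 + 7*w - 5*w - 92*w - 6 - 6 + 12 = -105*w^3 + 195*w^2 - 90*w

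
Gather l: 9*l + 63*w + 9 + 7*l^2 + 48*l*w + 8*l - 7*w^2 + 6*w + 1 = 7*l^2 + l*(48*w + 17) - 7*w^2 + 69*w + 10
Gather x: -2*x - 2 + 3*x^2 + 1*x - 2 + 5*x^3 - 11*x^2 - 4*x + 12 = 5*x^3 - 8*x^2 - 5*x + 8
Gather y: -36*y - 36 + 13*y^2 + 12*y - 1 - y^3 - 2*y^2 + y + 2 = -y^3 + 11*y^2 - 23*y - 35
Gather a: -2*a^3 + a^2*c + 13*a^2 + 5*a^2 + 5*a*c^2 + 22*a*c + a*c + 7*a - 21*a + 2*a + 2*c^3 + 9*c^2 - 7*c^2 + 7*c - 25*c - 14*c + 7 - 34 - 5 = -2*a^3 + a^2*(c + 18) + a*(5*c^2 + 23*c - 12) + 2*c^3 + 2*c^2 - 32*c - 32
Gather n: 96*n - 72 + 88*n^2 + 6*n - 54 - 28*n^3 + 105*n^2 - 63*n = -28*n^3 + 193*n^2 + 39*n - 126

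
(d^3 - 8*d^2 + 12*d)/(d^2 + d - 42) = d*(d - 2)/(d + 7)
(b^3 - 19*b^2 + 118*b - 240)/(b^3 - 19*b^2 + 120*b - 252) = (b^2 - 13*b + 40)/(b^2 - 13*b + 42)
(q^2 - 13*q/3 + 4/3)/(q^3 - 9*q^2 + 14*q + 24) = (q - 1/3)/(q^2 - 5*q - 6)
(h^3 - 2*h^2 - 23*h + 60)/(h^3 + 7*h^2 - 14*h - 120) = (h - 3)/(h + 6)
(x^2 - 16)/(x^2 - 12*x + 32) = (x + 4)/(x - 8)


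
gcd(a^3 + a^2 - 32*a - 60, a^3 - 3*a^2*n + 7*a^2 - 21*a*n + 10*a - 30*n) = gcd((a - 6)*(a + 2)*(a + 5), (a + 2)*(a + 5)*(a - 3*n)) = a^2 + 7*a + 10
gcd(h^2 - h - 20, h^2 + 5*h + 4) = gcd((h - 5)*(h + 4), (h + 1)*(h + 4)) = h + 4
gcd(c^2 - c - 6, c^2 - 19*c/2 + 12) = 1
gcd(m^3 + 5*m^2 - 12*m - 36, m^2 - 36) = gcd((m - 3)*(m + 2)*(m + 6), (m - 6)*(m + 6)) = m + 6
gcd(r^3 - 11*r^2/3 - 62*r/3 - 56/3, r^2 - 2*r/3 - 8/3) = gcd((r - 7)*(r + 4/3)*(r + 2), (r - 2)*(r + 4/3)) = r + 4/3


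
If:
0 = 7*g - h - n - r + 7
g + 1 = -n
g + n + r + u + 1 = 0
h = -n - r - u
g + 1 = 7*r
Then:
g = -1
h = 0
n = 0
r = 0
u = 0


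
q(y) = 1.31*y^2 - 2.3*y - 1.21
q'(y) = 2.62*y - 2.3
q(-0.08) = -1.02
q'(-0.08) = -2.51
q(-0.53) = 0.38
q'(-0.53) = -3.69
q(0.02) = -1.26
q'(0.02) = -2.25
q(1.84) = -1.01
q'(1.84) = 2.52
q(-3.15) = 19.03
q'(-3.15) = -10.55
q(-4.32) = 33.17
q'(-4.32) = -13.62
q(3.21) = 4.91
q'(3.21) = 6.11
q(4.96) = 19.61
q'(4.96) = 10.70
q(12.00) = 159.83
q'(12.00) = 29.14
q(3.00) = 3.68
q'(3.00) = 5.56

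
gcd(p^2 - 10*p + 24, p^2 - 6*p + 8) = p - 4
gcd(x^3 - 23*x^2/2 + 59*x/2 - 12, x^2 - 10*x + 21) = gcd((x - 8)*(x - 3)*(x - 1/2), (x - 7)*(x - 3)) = x - 3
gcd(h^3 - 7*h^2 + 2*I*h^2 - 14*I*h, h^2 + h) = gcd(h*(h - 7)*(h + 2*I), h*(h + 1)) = h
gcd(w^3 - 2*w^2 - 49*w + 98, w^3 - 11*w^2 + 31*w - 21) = w - 7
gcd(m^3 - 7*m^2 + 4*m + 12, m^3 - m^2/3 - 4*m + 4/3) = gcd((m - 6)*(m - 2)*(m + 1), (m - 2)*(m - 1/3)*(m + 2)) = m - 2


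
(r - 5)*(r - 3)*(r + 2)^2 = r^4 - 4*r^3 - 13*r^2 + 28*r + 60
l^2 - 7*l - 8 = (l - 8)*(l + 1)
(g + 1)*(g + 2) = g^2 + 3*g + 2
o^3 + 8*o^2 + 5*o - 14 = (o - 1)*(o + 2)*(o + 7)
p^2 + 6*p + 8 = (p + 2)*(p + 4)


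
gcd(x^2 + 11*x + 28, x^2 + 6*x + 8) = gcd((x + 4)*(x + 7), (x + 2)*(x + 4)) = x + 4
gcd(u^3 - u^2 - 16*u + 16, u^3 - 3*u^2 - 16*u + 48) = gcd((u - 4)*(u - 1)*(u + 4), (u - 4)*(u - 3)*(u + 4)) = u^2 - 16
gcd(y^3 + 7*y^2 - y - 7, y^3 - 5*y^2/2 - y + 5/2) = y^2 - 1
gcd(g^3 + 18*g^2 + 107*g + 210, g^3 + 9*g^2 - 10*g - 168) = g^2 + 13*g + 42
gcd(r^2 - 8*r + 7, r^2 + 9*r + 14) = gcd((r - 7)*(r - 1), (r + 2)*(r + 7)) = 1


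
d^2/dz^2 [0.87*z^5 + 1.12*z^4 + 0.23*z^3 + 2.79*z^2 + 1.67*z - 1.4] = 17.4*z^3 + 13.44*z^2 + 1.38*z + 5.58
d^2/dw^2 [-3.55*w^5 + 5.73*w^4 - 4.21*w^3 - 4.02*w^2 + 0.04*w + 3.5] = -71.0*w^3 + 68.76*w^2 - 25.26*w - 8.04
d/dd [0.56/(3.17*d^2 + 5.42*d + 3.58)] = (-3.5504*d - 3.0352)/(3.17*d^2 + 5.42*d + 3.58)^2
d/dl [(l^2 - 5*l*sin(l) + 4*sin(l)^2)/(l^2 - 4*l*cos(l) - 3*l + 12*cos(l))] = ((l^2 - 5*l*sin(l) + 4*sin(l)^2)*(-4*l*sin(l) - 2*l + 12*sin(l) + 4*cos(l) + 3) + (l^2 - 4*l*cos(l) - 3*l + 12*cos(l))*(-5*l*cos(l) + 2*l - 5*sin(l) + 4*sin(2*l)))/((l - 3)^2*(l - 4*cos(l))^2)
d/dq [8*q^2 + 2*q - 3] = 16*q + 2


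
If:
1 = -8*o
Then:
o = -1/8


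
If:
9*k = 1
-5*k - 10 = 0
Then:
No Solution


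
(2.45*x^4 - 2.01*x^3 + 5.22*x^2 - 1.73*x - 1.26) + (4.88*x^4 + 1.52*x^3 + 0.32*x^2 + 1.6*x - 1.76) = 7.33*x^4 - 0.49*x^3 + 5.54*x^2 - 0.13*x - 3.02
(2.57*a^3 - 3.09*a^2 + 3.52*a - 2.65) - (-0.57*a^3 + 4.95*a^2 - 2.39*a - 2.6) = 3.14*a^3 - 8.04*a^2 + 5.91*a - 0.0499999999999998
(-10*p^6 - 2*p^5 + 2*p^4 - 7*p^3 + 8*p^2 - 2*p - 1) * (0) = 0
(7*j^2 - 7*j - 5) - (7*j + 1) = 7*j^2 - 14*j - 6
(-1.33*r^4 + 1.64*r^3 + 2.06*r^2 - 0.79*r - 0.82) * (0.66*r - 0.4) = -0.8778*r^5 + 1.6144*r^4 + 0.7036*r^3 - 1.3454*r^2 - 0.2252*r + 0.328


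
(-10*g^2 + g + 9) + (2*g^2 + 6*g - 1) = -8*g^2 + 7*g + 8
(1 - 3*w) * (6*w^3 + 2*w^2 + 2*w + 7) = -18*w^4 - 4*w^2 - 19*w + 7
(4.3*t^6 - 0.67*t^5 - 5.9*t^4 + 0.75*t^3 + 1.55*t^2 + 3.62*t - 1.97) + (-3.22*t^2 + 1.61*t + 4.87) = 4.3*t^6 - 0.67*t^5 - 5.9*t^4 + 0.75*t^3 - 1.67*t^2 + 5.23*t + 2.9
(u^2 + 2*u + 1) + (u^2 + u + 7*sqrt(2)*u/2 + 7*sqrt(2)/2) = 2*u^2 + 3*u + 7*sqrt(2)*u/2 + 1 + 7*sqrt(2)/2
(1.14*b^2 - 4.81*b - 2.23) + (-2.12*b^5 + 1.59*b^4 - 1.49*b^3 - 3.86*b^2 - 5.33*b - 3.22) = -2.12*b^5 + 1.59*b^4 - 1.49*b^3 - 2.72*b^2 - 10.14*b - 5.45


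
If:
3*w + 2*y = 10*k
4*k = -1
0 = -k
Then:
No Solution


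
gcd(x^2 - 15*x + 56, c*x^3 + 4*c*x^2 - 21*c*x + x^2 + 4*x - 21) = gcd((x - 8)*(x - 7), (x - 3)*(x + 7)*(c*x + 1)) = 1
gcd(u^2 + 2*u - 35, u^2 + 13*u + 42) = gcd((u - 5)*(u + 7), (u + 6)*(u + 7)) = u + 7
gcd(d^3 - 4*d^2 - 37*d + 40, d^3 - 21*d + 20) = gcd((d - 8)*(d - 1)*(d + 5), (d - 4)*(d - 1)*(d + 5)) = d^2 + 4*d - 5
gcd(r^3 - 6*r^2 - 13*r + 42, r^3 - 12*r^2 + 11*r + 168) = r^2 - 4*r - 21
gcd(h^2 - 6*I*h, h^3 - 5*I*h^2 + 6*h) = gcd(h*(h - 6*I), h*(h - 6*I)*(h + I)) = h^2 - 6*I*h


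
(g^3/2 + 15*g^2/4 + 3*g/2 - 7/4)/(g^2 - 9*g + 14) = (2*g^3 + 15*g^2 + 6*g - 7)/(4*(g^2 - 9*g + 14))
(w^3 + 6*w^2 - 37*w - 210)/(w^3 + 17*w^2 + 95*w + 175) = (w - 6)/(w + 5)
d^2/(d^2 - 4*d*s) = d/(d - 4*s)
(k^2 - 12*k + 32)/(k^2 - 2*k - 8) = (k - 8)/(k + 2)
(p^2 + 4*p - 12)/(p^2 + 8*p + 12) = (p - 2)/(p + 2)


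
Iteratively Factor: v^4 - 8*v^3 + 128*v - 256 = (v - 4)*(v^3 - 4*v^2 - 16*v + 64) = (v - 4)*(v + 4)*(v^2 - 8*v + 16) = (v - 4)^2*(v + 4)*(v - 4)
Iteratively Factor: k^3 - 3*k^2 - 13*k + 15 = (k + 3)*(k^2 - 6*k + 5) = (k - 1)*(k + 3)*(k - 5)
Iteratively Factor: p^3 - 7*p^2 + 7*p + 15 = (p - 5)*(p^2 - 2*p - 3) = (p - 5)*(p + 1)*(p - 3)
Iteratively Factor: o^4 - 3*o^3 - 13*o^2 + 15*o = (o - 1)*(o^3 - 2*o^2 - 15*o) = (o - 1)*(o + 3)*(o^2 - 5*o) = o*(o - 1)*(o + 3)*(o - 5)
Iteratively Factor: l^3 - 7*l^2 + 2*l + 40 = (l - 5)*(l^2 - 2*l - 8) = (l - 5)*(l + 2)*(l - 4)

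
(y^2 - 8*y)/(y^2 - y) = (y - 8)/(y - 1)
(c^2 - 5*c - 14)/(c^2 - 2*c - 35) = (c + 2)/(c + 5)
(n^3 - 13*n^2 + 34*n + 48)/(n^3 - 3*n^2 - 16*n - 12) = (n - 8)/(n + 2)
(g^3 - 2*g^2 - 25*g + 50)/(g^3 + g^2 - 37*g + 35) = (g^2 + 3*g - 10)/(g^2 + 6*g - 7)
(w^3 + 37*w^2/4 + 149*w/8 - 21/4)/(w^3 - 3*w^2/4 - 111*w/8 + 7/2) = (w + 6)/(w - 4)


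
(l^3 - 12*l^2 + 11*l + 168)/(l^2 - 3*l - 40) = (l^2 - 4*l - 21)/(l + 5)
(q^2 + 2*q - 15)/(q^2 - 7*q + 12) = (q + 5)/(q - 4)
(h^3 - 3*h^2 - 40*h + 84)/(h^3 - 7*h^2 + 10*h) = (h^2 - h - 42)/(h*(h - 5))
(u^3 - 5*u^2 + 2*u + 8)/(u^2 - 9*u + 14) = (u^2 - 3*u - 4)/(u - 7)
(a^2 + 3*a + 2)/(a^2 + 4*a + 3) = (a + 2)/(a + 3)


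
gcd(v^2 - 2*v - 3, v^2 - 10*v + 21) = v - 3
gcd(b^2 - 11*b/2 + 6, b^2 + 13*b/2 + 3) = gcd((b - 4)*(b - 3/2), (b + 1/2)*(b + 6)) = 1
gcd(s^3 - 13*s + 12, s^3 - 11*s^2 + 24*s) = s - 3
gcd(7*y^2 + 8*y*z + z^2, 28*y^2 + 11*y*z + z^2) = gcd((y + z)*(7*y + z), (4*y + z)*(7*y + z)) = 7*y + z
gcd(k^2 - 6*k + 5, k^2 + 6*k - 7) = k - 1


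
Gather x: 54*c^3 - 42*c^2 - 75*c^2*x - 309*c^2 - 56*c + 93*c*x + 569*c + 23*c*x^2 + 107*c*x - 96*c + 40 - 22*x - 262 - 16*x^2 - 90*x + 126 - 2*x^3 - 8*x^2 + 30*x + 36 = 54*c^3 - 351*c^2 + 417*c - 2*x^3 + x^2*(23*c - 24) + x*(-75*c^2 + 200*c - 82) - 60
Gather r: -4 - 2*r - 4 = -2*r - 8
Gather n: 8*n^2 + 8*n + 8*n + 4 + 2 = 8*n^2 + 16*n + 6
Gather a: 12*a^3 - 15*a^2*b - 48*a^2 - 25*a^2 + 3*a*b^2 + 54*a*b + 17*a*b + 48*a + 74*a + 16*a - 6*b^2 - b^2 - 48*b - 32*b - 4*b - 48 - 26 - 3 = 12*a^3 + a^2*(-15*b - 73) + a*(3*b^2 + 71*b + 138) - 7*b^2 - 84*b - 77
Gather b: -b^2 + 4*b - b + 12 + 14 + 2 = -b^2 + 3*b + 28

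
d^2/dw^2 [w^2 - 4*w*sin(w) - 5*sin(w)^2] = 4*w*sin(w) + 20*sin(w)^2 - 8*cos(w) - 8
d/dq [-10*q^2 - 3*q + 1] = -20*q - 3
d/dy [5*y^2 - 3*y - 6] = 10*y - 3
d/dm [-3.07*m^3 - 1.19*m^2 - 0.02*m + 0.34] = -9.21*m^2 - 2.38*m - 0.02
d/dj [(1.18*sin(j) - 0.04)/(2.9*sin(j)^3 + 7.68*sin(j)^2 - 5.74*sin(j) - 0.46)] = (-6.844*sin(j)^3 - 8.7144*sin(j)^2 + 0.6144*sin(j) - 0.7724)*cos(j)/(8.41*sin(j)^6 + 44.544*sin(j)^5 + 25.6904*sin(j)^4 - 90.8344*sin(j)^3 + 25.882*sin(j)^2 + 5.2808*sin(j) + 0.2116)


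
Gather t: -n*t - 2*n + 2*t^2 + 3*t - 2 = -2*n + 2*t^2 + t*(3 - n) - 2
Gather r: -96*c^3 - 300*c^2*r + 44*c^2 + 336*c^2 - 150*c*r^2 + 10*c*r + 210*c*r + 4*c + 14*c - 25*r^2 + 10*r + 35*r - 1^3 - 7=-96*c^3 + 380*c^2 + 18*c + r^2*(-150*c - 25) + r*(-300*c^2 + 220*c + 45) - 8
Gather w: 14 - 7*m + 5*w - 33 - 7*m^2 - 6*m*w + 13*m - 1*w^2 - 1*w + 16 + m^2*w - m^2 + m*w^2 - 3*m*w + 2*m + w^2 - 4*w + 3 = -8*m^2 + m*w^2 + 8*m + w*(m^2 - 9*m)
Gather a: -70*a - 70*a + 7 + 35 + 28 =70 - 140*a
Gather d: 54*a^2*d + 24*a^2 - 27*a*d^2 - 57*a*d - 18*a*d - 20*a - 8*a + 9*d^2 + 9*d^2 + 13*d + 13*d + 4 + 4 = 24*a^2 - 28*a + d^2*(18 - 27*a) + d*(54*a^2 - 75*a + 26) + 8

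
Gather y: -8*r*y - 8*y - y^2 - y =-y^2 + y*(-8*r - 9)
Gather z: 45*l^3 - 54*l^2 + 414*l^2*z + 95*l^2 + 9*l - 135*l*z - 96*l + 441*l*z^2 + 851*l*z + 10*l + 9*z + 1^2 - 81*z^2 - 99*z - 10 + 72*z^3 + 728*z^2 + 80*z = 45*l^3 + 41*l^2 - 77*l + 72*z^3 + z^2*(441*l + 647) + z*(414*l^2 + 716*l - 10) - 9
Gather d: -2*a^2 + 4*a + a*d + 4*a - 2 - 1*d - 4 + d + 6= -2*a^2 + a*d + 8*a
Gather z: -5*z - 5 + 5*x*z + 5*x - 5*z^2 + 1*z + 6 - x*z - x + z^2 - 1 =4*x - 4*z^2 + z*(4*x - 4)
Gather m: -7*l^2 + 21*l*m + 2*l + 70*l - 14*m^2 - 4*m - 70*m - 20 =-7*l^2 + 72*l - 14*m^2 + m*(21*l - 74) - 20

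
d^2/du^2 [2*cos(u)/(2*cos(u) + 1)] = 2*(-cos(u) + cos(2*u) - 3)/(2*cos(u) + 1)^3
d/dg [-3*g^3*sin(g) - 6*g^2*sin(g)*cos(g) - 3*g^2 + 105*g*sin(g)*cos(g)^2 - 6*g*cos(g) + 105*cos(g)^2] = -3*g^3*cos(g) - 9*g^2*sin(g) - 6*g^2*cos(2*g) + 6*g*sin(g) - 6*g*sin(2*g) + 105*g*cos(g)/4 + 315*g*cos(3*g)/4 - 6*g + 105*sin(g)/4 - 105*sin(2*g) + 105*sin(3*g)/4 - 6*cos(g)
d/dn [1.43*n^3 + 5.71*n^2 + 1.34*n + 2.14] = 4.29*n^2 + 11.42*n + 1.34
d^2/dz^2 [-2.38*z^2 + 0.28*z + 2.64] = -4.76000000000000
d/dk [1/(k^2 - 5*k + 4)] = (5 - 2*k)/(k^2 - 5*k + 4)^2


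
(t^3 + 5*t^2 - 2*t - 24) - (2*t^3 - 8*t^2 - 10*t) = -t^3 + 13*t^2 + 8*t - 24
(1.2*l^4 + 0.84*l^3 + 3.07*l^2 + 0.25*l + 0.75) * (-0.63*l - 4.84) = -0.756*l^5 - 6.3372*l^4 - 5.9997*l^3 - 15.0163*l^2 - 1.6825*l - 3.63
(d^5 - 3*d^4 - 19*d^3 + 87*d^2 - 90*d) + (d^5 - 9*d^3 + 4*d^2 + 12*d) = 2*d^5 - 3*d^4 - 28*d^3 + 91*d^2 - 78*d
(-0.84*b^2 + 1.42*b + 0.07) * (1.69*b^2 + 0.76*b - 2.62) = -1.4196*b^4 + 1.7614*b^3 + 3.3983*b^2 - 3.6672*b - 0.1834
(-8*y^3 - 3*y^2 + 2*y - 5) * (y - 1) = -8*y^4 + 5*y^3 + 5*y^2 - 7*y + 5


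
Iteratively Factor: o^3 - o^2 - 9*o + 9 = (o + 3)*(o^2 - 4*o + 3) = (o - 3)*(o + 3)*(o - 1)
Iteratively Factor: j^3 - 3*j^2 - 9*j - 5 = (j + 1)*(j^2 - 4*j - 5) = (j - 5)*(j + 1)*(j + 1)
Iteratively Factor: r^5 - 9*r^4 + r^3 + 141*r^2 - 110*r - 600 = (r - 5)*(r^4 - 4*r^3 - 19*r^2 + 46*r + 120) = (r - 5)*(r + 3)*(r^3 - 7*r^2 + 2*r + 40) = (r - 5)*(r - 4)*(r + 3)*(r^2 - 3*r - 10) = (r - 5)^2*(r - 4)*(r + 3)*(r + 2)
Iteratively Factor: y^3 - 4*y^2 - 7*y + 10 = (y - 1)*(y^2 - 3*y - 10) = (y - 5)*(y - 1)*(y + 2)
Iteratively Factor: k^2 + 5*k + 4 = (k + 4)*(k + 1)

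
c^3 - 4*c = c*(c - 2)*(c + 2)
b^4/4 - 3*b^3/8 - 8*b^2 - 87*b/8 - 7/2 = (b/4 + 1)*(b - 7)*(b + 1/2)*(b + 1)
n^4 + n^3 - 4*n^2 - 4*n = n*(n - 2)*(n + 1)*(n + 2)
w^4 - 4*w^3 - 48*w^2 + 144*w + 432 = (w - 6)^2*(w + 2)*(w + 6)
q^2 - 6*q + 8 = (q - 4)*(q - 2)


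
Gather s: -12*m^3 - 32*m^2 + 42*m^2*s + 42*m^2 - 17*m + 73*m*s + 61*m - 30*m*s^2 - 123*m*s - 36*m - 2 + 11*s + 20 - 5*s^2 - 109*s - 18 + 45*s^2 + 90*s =-12*m^3 + 10*m^2 + 8*m + s^2*(40 - 30*m) + s*(42*m^2 - 50*m - 8)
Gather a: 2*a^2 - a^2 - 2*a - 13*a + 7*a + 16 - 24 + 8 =a^2 - 8*a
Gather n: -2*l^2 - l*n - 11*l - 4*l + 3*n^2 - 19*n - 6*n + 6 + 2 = -2*l^2 - 15*l + 3*n^2 + n*(-l - 25) + 8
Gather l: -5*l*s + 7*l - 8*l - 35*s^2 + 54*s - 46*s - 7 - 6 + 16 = l*(-5*s - 1) - 35*s^2 + 8*s + 3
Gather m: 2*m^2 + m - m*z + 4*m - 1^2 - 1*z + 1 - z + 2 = 2*m^2 + m*(5 - z) - 2*z + 2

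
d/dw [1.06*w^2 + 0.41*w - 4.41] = 2.12*w + 0.41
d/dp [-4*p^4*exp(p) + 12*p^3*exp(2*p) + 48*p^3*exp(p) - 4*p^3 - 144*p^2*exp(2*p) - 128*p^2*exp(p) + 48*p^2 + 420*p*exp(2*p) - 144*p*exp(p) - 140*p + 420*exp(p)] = -4*p^4*exp(p) + 24*p^3*exp(2*p) + 32*p^3*exp(p) - 252*p^2*exp(2*p) + 16*p^2*exp(p) - 12*p^2 + 552*p*exp(2*p) - 400*p*exp(p) + 96*p + 420*exp(2*p) + 276*exp(p) - 140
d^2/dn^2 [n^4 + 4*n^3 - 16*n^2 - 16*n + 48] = 12*n^2 + 24*n - 32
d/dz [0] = 0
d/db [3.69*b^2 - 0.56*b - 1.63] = 7.38*b - 0.56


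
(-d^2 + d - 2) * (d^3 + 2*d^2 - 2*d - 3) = -d^5 - d^4 + 2*d^3 - 3*d^2 + d + 6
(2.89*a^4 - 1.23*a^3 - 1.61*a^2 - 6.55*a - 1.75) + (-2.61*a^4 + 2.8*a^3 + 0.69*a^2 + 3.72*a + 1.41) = 0.28*a^4 + 1.57*a^3 - 0.92*a^2 - 2.83*a - 0.34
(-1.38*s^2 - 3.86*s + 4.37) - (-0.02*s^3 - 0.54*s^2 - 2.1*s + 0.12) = 0.02*s^3 - 0.84*s^2 - 1.76*s + 4.25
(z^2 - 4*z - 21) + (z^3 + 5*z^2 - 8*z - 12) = z^3 + 6*z^2 - 12*z - 33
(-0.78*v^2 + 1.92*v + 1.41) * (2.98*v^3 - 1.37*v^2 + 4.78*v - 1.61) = -2.3244*v^5 + 6.7902*v^4 - 2.157*v^3 + 8.5017*v^2 + 3.6486*v - 2.2701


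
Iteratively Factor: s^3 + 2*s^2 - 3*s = (s)*(s^2 + 2*s - 3) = s*(s - 1)*(s + 3)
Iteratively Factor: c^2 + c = (c)*(c + 1)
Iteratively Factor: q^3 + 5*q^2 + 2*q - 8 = (q + 2)*(q^2 + 3*q - 4) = (q + 2)*(q + 4)*(q - 1)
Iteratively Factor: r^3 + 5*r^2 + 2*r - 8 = (r + 4)*(r^2 + r - 2) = (r - 1)*(r + 4)*(r + 2)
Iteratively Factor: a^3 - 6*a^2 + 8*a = (a - 2)*(a^2 - 4*a) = a*(a - 2)*(a - 4)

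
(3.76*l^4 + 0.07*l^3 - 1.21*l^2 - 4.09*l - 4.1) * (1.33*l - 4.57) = 5.0008*l^5 - 17.0901*l^4 - 1.9292*l^3 + 0.0899999999999999*l^2 + 13.2383*l + 18.737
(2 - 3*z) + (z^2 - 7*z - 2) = z^2 - 10*z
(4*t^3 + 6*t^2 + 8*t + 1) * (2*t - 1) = 8*t^4 + 8*t^3 + 10*t^2 - 6*t - 1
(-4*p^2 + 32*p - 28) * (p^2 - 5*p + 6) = -4*p^4 + 52*p^3 - 212*p^2 + 332*p - 168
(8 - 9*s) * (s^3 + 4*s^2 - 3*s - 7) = -9*s^4 - 28*s^3 + 59*s^2 + 39*s - 56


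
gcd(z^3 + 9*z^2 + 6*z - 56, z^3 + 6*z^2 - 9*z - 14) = z^2 + 5*z - 14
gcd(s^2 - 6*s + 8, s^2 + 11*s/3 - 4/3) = 1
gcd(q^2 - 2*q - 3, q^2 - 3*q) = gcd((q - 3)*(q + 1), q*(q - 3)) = q - 3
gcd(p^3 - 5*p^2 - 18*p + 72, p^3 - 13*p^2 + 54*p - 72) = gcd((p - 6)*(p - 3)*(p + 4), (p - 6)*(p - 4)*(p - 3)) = p^2 - 9*p + 18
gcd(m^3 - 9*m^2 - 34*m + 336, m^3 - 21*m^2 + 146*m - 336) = m^2 - 15*m + 56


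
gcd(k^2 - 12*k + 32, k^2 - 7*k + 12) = k - 4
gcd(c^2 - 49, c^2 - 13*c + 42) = c - 7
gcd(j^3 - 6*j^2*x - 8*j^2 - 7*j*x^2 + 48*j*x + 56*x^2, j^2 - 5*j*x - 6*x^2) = j + x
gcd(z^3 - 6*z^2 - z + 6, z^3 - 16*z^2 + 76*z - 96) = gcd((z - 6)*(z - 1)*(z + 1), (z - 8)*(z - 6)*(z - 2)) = z - 6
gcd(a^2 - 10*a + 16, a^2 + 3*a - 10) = a - 2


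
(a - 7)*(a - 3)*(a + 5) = a^3 - 5*a^2 - 29*a + 105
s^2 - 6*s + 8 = (s - 4)*(s - 2)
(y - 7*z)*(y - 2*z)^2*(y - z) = y^4 - 12*y^3*z + 43*y^2*z^2 - 60*y*z^3 + 28*z^4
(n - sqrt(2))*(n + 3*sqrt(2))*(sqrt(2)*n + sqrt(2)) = sqrt(2)*n^3 + sqrt(2)*n^2 + 4*n^2 - 6*sqrt(2)*n + 4*n - 6*sqrt(2)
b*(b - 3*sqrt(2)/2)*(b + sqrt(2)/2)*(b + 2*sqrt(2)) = b^4 + sqrt(2)*b^3 - 11*b^2/2 - 3*sqrt(2)*b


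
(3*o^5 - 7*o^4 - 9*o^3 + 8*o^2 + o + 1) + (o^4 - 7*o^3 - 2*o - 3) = 3*o^5 - 6*o^4 - 16*o^3 + 8*o^2 - o - 2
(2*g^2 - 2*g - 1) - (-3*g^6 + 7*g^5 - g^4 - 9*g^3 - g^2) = 3*g^6 - 7*g^5 + g^4 + 9*g^3 + 3*g^2 - 2*g - 1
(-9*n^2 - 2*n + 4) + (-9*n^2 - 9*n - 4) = -18*n^2 - 11*n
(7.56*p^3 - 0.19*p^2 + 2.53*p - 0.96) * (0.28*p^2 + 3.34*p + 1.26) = 2.1168*p^5 + 25.1972*p^4 + 9.5994*p^3 + 7.942*p^2 - 0.0186000000000002*p - 1.2096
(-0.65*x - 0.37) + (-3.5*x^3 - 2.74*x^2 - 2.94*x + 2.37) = -3.5*x^3 - 2.74*x^2 - 3.59*x + 2.0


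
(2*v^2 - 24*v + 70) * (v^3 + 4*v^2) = 2*v^5 - 16*v^4 - 26*v^3 + 280*v^2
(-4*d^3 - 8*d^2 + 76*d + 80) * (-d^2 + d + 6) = 4*d^5 + 4*d^4 - 108*d^3 - 52*d^2 + 536*d + 480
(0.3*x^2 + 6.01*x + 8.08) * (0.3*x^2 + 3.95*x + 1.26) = 0.09*x^4 + 2.988*x^3 + 26.5415*x^2 + 39.4886*x + 10.1808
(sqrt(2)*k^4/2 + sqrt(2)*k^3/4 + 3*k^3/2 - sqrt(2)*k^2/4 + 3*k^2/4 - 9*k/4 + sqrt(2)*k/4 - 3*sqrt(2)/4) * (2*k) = sqrt(2)*k^5 + sqrt(2)*k^4/2 + 3*k^4 - sqrt(2)*k^3/2 + 3*k^3/2 - 9*k^2/2 + sqrt(2)*k^2/2 - 3*sqrt(2)*k/2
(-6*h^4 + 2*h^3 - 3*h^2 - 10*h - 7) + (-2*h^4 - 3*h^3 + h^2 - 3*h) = -8*h^4 - h^3 - 2*h^2 - 13*h - 7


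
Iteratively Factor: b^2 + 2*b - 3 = (b + 3)*(b - 1)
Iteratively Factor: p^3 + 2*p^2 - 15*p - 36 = (p + 3)*(p^2 - p - 12) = (p - 4)*(p + 3)*(p + 3)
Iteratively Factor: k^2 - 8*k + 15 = (k - 3)*(k - 5)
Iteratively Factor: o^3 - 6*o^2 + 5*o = (o)*(o^2 - 6*o + 5) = o*(o - 5)*(o - 1)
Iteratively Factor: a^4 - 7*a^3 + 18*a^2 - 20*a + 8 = (a - 2)*(a^3 - 5*a^2 + 8*a - 4) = (a - 2)^2*(a^2 - 3*a + 2) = (a - 2)^3*(a - 1)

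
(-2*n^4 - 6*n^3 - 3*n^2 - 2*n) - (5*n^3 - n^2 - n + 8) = -2*n^4 - 11*n^3 - 2*n^2 - n - 8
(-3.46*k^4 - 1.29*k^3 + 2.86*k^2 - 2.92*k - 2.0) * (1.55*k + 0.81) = -5.363*k^5 - 4.8021*k^4 + 3.3881*k^3 - 2.2094*k^2 - 5.4652*k - 1.62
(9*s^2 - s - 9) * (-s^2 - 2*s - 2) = -9*s^4 - 17*s^3 - 7*s^2 + 20*s + 18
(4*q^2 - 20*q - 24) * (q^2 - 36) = 4*q^4 - 20*q^3 - 168*q^2 + 720*q + 864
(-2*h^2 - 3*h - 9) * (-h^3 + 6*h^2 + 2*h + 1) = 2*h^5 - 9*h^4 - 13*h^3 - 62*h^2 - 21*h - 9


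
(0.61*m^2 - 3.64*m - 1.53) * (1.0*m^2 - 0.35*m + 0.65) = 0.61*m^4 - 3.8535*m^3 + 0.1405*m^2 - 1.8305*m - 0.9945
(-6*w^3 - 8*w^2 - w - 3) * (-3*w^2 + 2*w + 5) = 18*w^5 + 12*w^4 - 43*w^3 - 33*w^2 - 11*w - 15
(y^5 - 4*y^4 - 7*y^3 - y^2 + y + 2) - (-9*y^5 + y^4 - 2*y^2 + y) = 10*y^5 - 5*y^4 - 7*y^3 + y^2 + 2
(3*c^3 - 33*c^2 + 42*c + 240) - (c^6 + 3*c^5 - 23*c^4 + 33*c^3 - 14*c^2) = -c^6 - 3*c^5 + 23*c^4 - 30*c^3 - 19*c^2 + 42*c + 240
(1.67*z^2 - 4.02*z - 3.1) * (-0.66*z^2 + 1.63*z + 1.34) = -1.1022*z^4 + 5.3753*z^3 - 2.2688*z^2 - 10.4398*z - 4.154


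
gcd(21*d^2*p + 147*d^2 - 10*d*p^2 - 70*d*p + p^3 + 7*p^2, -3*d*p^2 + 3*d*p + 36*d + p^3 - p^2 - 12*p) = -3*d + p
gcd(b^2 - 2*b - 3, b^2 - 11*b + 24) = b - 3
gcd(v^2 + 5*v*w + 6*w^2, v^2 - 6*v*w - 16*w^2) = v + 2*w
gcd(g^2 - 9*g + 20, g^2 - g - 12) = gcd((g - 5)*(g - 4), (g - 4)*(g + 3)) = g - 4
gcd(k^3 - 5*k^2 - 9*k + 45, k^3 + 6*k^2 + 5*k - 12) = k + 3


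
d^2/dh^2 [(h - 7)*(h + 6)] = 2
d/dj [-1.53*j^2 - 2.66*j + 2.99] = -3.06*j - 2.66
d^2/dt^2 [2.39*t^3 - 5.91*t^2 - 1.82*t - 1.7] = 14.34*t - 11.82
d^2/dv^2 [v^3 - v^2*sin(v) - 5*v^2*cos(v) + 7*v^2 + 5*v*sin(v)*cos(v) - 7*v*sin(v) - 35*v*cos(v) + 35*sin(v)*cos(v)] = v^2*sin(v) + 5*v^2*cos(v) + 27*v*sin(v) - 10*v*sin(2*v) + 31*v*cos(v) + 6*v + 68*sin(v) - 70*sin(2*v) - 24*cos(v) + 10*cos(2*v) + 14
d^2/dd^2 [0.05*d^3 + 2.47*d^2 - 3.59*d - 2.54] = 0.3*d + 4.94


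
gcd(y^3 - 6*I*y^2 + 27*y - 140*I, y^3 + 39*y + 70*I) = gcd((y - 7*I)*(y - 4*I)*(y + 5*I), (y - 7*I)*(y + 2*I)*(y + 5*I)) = y^2 - 2*I*y + 35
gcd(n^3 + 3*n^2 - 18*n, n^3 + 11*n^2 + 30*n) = n^2 + 6*n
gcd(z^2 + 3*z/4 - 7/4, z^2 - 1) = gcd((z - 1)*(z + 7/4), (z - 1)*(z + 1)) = z - 1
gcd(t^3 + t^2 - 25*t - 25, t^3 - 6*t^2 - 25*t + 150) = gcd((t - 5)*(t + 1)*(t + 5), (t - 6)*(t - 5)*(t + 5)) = t^2 - 25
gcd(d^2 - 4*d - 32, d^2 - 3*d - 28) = d + 4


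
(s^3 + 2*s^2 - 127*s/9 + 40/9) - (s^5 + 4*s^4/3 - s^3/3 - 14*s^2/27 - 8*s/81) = -s^5 - 4*s^4/3 + 4*s^3/3 + 68*s^2/27 - 1135*s/81 + 40/9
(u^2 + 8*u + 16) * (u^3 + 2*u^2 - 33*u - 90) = u^5 + 10*u^4 - u^3 - 322*u^2 - 1248*u - 1440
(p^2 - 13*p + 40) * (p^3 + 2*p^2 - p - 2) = p^5 - 11*p^4 + 13*p^3 + 91*p^2 - 14*p - 80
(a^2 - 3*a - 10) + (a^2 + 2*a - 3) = 2*a^2 - a - 13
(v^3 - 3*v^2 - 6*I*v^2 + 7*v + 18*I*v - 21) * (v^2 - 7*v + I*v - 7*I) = v^5 - 10*v^4 - 5*I*v^4 + 34*v^3 + 50*I*v^3 - 130*v^2 - 98*I*v^2 + 273*v - 70*I*v + 147*I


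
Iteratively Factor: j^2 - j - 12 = (j - 4)*(j + 3)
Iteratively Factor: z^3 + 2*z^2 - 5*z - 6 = (z - 2)*(z^2 + 4*z + 3) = (z - 2)*(z + 1)*(z + 3)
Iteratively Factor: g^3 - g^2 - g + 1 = (g - 1)*(g^2 - 1) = (g - 1)*(g + 1)*(g - 1)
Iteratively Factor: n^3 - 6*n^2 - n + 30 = (n - 5)*(n^2 - n - 6) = (n - 5)*(n + 2)*(n - 3)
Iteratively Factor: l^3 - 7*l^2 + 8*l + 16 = (l - 4)*(l^2 - 3*l - 4) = (l - 4)^2*(l + 1)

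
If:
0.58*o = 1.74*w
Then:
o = 3.0*w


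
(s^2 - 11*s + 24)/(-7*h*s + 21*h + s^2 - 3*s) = (s - 8)/(-7*h + s)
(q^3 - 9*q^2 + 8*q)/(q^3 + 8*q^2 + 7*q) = (q^2 - 9*q + 8)/(q^2 + 8*q + 7)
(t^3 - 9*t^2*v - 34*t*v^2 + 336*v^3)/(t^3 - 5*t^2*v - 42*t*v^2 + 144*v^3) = (t - 7*v)/(t - 3*v)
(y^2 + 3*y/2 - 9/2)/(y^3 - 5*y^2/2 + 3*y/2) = (y + 3)/(y*(y - 1))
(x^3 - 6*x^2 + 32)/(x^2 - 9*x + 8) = (x^3 - 6*x^2 + 32)/(x^2 - 9*x + 8)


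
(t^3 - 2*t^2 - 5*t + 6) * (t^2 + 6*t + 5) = t^5 + 4*t^4 - 12*t^3 - 34*t^2 + 11*t + 30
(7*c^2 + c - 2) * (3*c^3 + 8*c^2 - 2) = 21*c^5 + 59*c^4 + 2*c^3 - 30*c^2 - 2*c + 4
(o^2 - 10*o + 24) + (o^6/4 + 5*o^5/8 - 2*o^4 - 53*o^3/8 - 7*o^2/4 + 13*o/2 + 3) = o^6/4 + 5*o^5/8 - 2*o^4 - 53*o^3/8 - 3*o^2/4 - 7*o/2 + 27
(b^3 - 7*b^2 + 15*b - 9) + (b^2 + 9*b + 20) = b^3 - 6*b^2 + 24*b + 11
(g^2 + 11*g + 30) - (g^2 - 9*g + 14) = 20*g + 16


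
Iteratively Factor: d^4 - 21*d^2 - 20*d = (d + 4)*(d^3 - 4*d^2 - 5*d) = (d - 5)*(d + 4)*(d^2 + d) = d*(d - 5)*(d + 4)*(d + 1)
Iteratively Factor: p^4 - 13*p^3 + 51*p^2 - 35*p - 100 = (p + 1)*(p^3 - 14*p^2 + 65*p - 100) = (p - 4)*(p + 1)*(p^2 - 10*p + 25) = (p - 5)*(p - 4)*(p + 1)*(p - 5)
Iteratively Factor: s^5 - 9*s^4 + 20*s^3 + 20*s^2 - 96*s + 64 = (s - 2)*(s^4 - 7*s^3 + 6*s^2 + 32*s - 32) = (s - 4)*(s - 2)*(s^3 - 3*s^2 - 6*s + 8) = (s - 4)*(s - 2)*(s - 1)*(s^2 - 2*s - 8) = (s - 4)*(s - 2)*(s - 1)*(s + 2)*(s - 4)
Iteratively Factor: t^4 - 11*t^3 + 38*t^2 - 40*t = (t - 5)*(t^3 - 6*t^2 + 8*t) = (t - 5)*(t - 2)*(t^2 - 4*t) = t*(t - 5)*(t - 2)*(t - 4)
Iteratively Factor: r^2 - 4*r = (r - 4)*(r)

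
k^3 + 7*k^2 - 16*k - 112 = (k - 4)*(k + 4)*(k + 7)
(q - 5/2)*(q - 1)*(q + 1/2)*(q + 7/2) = q^4 + q^3/2 - 39*q^2/4 + 31*q/8 + 35/8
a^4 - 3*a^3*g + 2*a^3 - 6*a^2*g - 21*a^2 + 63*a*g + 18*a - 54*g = (a - 3)*(a - 1)*(a + 6)*(a - 3*g)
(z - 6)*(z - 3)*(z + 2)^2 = z^4 - 5*z^3 - 14*z^2 + 36*z + 72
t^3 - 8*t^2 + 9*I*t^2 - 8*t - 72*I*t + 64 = (t - 8)*(t + I)*(t + 8*I)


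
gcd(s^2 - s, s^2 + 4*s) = s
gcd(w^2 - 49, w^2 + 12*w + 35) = w + 7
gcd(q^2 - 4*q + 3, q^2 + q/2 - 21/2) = q - 3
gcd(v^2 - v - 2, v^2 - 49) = 1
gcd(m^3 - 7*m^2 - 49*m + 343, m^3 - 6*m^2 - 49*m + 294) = m^2 - 49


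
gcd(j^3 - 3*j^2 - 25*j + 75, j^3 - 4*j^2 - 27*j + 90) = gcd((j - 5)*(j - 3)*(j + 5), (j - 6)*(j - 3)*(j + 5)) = j^2 + 2*j - 15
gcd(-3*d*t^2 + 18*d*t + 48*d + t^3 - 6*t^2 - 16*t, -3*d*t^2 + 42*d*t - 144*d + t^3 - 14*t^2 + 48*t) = -3*d*t + 24*d + t^2 - 8*t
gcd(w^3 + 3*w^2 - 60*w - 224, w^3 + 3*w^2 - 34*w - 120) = w + 4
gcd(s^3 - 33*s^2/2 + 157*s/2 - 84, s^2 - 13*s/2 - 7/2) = s - 7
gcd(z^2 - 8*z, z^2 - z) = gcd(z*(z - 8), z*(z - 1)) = z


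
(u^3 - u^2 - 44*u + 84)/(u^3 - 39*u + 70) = (u - 6)/(u - 5)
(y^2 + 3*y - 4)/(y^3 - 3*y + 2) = (y + 4)/(y^2 + y - 2)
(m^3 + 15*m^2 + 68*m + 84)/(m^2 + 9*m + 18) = (m^2 + 9*m + 14)/(m + 3)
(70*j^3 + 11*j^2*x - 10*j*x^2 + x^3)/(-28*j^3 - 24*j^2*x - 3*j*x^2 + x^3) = (-5*j + x)/(2*j + x)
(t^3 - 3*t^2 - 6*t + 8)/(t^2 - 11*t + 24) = (t^3 - 3*t^2 - 6*t + 8)/(t^2 - 11*t + 24)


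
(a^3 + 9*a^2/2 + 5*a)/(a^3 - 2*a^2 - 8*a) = (a + 5/2)/(a - 4)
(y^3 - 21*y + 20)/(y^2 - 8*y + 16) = (y^2 + 4*y - 5)/(y - 4)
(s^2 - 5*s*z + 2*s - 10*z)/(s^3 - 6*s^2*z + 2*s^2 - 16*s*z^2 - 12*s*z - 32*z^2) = (-s + 5*z)/(-s^2 + 6*s*z + 16*z^2)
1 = 1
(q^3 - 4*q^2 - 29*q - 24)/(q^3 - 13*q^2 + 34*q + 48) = (q + 3)/(q - 6)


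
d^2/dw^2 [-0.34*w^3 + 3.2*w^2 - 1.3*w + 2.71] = 6.4 - 2.04*w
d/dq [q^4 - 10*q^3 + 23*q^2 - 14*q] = 4*q^3 - 30*q^2 + 46*q - 14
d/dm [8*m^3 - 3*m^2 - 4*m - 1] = 24*m^2 - 6*m - 4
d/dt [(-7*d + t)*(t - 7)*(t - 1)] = -14*d*t + 56*d + 3*t^2 - 16*t + 7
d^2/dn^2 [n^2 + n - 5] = 2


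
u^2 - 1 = (u - 1)*(u + 1)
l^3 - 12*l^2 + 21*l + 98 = (l - 7)^2*(l + 2)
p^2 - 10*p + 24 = (p - 6)*(p - 4)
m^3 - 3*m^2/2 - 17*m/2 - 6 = (m - 4)*(m + 1)*(m + 3/2)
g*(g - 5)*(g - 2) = g^3 - 7*g^2 + 10*g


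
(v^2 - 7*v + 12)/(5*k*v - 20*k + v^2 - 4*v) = (v - 3)/(5*k + v)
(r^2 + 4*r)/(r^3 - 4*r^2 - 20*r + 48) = r/(r^2 - 8*r + 12)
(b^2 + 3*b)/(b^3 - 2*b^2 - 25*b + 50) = b*(b + 3)/(b^3 - 2*b^2 - 25*b + 50)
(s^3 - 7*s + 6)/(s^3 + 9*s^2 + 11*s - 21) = (s - 2)/(s + 7)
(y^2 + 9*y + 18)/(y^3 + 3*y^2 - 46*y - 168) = (y + 3)/(y^2 - 3*y - 28)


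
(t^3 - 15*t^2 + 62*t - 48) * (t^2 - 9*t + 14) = t^5 - 24*t^4 + 211*t^3 - 816*t^2 + 1300*t - 672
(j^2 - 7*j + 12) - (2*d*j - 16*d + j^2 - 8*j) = -2*d*j + 16*d + j + 12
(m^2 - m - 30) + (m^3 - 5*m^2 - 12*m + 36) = m^3 - 4*m^2 - 13*m + 6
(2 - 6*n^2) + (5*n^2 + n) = -n^2 + n + 2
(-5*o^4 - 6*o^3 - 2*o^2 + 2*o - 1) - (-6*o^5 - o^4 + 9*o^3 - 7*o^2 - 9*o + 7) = 6*o^5 - 4*o^4 - 15*o^3 + 5*o^2 + 11*o - 8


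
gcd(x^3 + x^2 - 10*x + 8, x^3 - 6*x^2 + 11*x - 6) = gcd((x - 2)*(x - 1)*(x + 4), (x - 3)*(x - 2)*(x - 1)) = x^2 - 3*x + 2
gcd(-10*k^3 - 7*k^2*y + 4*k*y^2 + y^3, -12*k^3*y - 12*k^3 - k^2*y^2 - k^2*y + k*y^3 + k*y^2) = 1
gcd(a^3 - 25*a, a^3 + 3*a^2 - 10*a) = a^2 + 5*a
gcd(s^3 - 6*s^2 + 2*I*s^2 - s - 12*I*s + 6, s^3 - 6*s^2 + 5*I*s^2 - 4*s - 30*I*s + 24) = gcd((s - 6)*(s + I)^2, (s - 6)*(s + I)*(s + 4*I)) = s^2 + s*(-6 + I) - 6*I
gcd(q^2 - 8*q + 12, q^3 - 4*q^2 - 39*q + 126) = 1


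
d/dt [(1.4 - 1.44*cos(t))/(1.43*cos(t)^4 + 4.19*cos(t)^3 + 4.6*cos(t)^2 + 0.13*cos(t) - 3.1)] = (-6.1776*cos(t)^4 - 4.0592*cos(t)^3 + 10.974*cos(t)^2 + 12.88*cos(t) - 4.282)*sin(t)/(2.0449*cos(t)^8 + 11.9834*cos(t)^7 + 30.7121*cos(t)^6 + 38.9198*cos(t)^5 + 13.3834*cos(t)^4 - 24.782*cos(t)^3 - 28.5031*cos(t)^2 - 0.806*cos(t) + 9.61)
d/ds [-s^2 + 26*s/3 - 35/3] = 26/3 - 2*s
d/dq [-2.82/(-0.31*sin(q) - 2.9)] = -0.8742*cos(q)/(0.31*sin(q) + 2.9)^2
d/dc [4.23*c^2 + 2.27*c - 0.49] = 8.46*c + 2.27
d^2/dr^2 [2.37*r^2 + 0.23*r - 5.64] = 4.74000000000000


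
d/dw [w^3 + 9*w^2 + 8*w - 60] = 3*w^2 + 18*w + 8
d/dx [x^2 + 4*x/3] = 2*x + 4/3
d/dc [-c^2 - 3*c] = -2*c - 3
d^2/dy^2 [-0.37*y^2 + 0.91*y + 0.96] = -0.740000000000000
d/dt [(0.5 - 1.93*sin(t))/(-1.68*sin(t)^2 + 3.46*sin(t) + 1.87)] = (-3.2424*sin(t)^2 + 1.68*sin(t) - 5.3391)*cos(t)/(2.8224*sin(t)^4 - 11.6256*sin(t)^3 + 5.6884*sin(t)^2 + 12.9404*sin(t) + 3.4969)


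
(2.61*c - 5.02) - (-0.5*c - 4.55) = 3.11*c - 0.47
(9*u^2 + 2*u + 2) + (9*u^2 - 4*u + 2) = 18*u^2 - 2*u + 4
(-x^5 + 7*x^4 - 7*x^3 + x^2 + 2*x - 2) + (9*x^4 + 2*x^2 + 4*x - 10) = -x^5 + 16*x^4 - 7*x^3 + 3*x^2 + 6*x - 12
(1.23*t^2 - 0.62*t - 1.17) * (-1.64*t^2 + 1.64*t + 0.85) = -2.0172*t^4 + 3.034*t^3 + 1.9475*t^2 - 2.4458*t - 0.9945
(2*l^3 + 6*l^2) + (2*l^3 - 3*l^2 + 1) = 4*l^3 + 3*l^2 + 1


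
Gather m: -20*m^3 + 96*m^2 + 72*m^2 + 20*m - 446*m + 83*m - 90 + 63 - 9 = -20*m^3 + 168*m^2 - 343*m - 36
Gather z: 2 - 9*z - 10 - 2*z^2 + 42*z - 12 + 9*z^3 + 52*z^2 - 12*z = 9*z^3 + 50*z^2 + 21*z - 20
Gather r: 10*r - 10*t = 10*r - 10*t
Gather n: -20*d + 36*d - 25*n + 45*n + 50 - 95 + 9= 16*d + 20*n - 36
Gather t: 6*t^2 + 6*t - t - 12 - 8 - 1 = 6*t^2 + 5*t - 21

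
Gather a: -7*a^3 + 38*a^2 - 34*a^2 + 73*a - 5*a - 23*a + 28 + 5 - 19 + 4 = -7*a^3 + 4*a^2 + 45*a + 18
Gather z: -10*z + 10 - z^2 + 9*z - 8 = -z^2 - z + 2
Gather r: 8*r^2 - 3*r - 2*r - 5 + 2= 8*r^2 - 5*r - 3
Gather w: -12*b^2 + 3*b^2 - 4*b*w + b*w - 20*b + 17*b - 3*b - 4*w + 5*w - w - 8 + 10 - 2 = -9*b^2 - 3*b*w - 6*b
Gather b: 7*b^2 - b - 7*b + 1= 7*b^2 - 8*b + 1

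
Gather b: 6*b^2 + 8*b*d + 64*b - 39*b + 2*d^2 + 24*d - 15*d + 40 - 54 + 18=6*b^2 + b*(8*d + 25) + 2*d^2 + 9*d + 4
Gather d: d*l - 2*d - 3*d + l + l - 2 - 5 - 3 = d*(l - 5) + 2*l - 10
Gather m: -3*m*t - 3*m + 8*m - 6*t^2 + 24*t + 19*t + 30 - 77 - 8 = m*(5 - 3*t) - 6*t^2 + 43*t - 55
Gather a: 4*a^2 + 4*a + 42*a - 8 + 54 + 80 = 4*a^2 + 46*a + 126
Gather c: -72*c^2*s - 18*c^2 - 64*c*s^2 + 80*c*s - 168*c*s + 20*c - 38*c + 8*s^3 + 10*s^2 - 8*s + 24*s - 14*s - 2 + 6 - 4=c^2*(-72*s - 18) + c*(-64*s^2 - 88*s - 18) + 8*s^3 + 10*s^2 + 2*s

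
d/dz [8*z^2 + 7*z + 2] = 16*z + 7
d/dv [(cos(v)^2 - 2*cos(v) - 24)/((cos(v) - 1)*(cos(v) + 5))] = 2*(3*sin(v)^2 - 19*cos(v) - 56)*sin(v)/((cos(v) - 1)^2*(cos(v) + 5)^2)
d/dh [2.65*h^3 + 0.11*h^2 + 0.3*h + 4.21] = 7.95*h^2 + 0.22*h + 0.3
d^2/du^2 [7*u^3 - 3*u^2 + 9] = 42*u - 6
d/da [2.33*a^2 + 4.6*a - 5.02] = 4.66*a + 4.6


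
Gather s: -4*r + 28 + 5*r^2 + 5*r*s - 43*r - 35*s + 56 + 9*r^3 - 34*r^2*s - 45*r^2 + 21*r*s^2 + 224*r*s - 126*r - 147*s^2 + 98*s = 9*r^3 - 40*r^2 - 173*r + s^2*(21*r - 147) + s*(-34*r^2 + 229*r + 63) + 84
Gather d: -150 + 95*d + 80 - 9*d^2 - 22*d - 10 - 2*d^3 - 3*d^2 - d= -2*d^3 - 12*d^2 + 72*d - 80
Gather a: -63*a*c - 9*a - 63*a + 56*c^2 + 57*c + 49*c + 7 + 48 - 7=a*(-63*c - 72) + 56*c^2 + 106*c + 48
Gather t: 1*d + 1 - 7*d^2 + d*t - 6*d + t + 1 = -7*d^2 - 5*d + t*(d + 1) + 2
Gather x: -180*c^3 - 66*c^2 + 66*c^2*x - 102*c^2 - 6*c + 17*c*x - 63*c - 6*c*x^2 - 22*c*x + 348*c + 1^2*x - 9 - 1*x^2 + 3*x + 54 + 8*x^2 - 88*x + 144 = -180*c^3 - 168*c^2 + 279*c + x^2*(7 - 6*c) + x*(66*c^2 - 5*c - 84) + 189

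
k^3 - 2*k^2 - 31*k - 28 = (k - 7)*(k + 1)*(k + 4)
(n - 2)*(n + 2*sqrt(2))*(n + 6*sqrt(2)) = n^3 - 2*n^2 + 8*sqrt(2)*n^2 - 16*sqrt(2)*n + 24*n - 48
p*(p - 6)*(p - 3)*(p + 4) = p^4 - 5*p^3 - 18*p^2 + 72*p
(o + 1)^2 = o^2 + 2*o + 1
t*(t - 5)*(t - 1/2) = t^3 - 11*t^2/2 + 5*t/2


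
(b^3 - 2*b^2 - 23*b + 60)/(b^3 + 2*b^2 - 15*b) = (b - 4)/b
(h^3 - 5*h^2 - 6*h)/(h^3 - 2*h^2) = (h^2 - 5*h - 6)/(h*(h - 2))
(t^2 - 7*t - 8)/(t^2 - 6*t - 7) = (t - 8)/(t - 7)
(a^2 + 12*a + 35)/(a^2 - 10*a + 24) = (a^2 + 12*a + 35)/(a^2 - 10*a + 24)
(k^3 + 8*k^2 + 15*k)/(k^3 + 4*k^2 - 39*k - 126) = k*(k + 5)/(k^2 + k - 42)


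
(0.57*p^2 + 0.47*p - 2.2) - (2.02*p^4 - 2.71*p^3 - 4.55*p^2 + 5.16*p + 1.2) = -2.02*p^4 + 2.71*p^3 + 5.12*p^2 - 4.69*p - 3.4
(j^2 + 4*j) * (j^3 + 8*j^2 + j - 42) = j^5 + 12*j^4 + 33*j^3 - 38*j^2 - 168*j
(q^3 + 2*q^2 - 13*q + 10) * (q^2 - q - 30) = q^5 + q^4 - 45*q^3 - 37*q^2 + 380*q - 300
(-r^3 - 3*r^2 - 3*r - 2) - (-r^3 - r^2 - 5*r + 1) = -2*r^2 + 2*r - 3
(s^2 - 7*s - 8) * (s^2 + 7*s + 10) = s^4 - 47*s^2 - 126*s - 80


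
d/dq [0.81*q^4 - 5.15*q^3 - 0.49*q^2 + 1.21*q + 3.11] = 3.24*q^3 - 15.45*q^2 - 0.98*q + 1.21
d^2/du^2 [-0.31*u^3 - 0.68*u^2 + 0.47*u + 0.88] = -1.86*u - 1.36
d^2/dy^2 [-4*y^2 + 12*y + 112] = -8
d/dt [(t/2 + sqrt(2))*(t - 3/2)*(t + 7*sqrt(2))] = 3*t^2/2 - 3*t/2 + 9*sqrt(2)*t - 27*sqrt(2)/4 + 14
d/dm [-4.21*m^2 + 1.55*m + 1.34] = 1.55 - 8.42*m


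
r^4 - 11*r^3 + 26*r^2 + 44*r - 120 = (r - 6)*(r - 5)*(r - 2)*(r + 2)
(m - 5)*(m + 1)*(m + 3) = m^3 - m^2 - 17*m - 15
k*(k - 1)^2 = k^3 - 2*k^2 + k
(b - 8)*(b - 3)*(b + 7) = b^3 - 4*b^2 - 53*b + 168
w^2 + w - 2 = (w - 1)*(w + 2)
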